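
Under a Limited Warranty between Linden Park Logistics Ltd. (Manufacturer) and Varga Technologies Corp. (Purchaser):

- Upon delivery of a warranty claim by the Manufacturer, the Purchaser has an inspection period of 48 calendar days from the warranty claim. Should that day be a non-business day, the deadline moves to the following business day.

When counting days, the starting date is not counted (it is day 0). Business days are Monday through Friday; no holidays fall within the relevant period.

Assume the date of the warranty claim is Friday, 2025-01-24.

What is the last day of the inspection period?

The last day of the inspection period: 48 calendar days after 2025-01-24 is 2025-03-13. 2025-03-13 is a Thursday, so no roll-forward applies.

2025-03-13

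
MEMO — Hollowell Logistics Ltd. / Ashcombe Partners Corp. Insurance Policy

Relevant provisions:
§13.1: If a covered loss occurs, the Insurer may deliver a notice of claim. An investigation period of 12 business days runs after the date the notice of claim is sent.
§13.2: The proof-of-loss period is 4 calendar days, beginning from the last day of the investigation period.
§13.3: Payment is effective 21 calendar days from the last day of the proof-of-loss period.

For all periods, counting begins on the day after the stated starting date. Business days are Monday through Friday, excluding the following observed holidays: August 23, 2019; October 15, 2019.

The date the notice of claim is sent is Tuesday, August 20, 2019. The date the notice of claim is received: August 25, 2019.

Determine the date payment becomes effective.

From Tuesday, August 20, 2019, 12 business days (Aug 21, Aug 22, Aug 26, Aug 27, …, Sep 4, Sep 5, Sep 6, skipping weekends and the listed holiday on Aug 23) brings us to Friday, September 6, 2019, which is the last day of the investigation period.
The last day of the proof-of-loss period: 4 calendar days after September 6, 2019 is September 10, 2019.
The date payment becomes effective: September 10, 2019 + 21 days = October 1, 2019.

October 1, 2019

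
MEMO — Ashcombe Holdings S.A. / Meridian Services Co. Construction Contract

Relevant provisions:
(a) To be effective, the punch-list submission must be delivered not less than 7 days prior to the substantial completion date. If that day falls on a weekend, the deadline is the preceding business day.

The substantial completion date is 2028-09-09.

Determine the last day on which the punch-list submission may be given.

Counting back 7 calendar days from 2028-09-09 gives 2028-09-02. That is a Saturday, so the deadline moves back to Friday, 2028-09-01.

2028-09-01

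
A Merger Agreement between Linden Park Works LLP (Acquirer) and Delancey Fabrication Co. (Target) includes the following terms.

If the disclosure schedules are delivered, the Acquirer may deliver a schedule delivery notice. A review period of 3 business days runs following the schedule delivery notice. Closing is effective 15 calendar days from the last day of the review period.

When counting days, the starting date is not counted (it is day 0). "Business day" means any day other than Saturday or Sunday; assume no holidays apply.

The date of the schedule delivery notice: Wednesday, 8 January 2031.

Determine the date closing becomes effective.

28 January 2031

The last day of the review period: 3 business days after Wednesday, 8 January 2031, skipping weekends — Jan 9, Jan 10, Jan 13 — lands on Monday, 13 January 2031.
The date closing becomes effective: 13 January 2031 + 15 days = 28 January 2031.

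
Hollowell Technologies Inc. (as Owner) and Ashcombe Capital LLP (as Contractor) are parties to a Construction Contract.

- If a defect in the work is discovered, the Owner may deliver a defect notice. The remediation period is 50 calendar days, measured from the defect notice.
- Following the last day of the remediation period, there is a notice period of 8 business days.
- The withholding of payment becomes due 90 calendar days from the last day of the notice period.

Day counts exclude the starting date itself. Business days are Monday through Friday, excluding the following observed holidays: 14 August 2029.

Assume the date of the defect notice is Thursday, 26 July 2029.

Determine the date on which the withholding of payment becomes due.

Adding 50 calendar days to 26 July 2029 gives 14 September 2029, which is the last day of the remediation period.
The last day of the notice period: 8 business days after Friday, 14 September 2029, skipping weekends — Sep 17, Sep 18, Sep 19, Sep 20, Sep 21, Sep 24, Sep 25, Sep 26 — lands on Wednesday, 26 September 2029.
Adding 90 calendar days to 26 September 2029 gives 25 December 2029, which is the date on which the withholding of payment becomes due.

25 December 2029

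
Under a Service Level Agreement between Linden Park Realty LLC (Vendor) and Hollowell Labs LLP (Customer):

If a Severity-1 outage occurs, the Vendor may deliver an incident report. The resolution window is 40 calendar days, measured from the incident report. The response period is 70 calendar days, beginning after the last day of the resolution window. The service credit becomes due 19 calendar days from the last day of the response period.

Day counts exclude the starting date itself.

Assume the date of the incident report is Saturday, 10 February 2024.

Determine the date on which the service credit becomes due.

18 June 2024

Adding 40 calendar days to 10 February 2024 gives 21 March 2024, which is the last day of the resolution window.
Adding 70 calendar days to 21 March 2024 gives 30 May 2024, which is the last day of the response period.
Adding 19 calendar days to 30 May 2024 gives 18 June 2024, which is the date on which the service credit becomes due.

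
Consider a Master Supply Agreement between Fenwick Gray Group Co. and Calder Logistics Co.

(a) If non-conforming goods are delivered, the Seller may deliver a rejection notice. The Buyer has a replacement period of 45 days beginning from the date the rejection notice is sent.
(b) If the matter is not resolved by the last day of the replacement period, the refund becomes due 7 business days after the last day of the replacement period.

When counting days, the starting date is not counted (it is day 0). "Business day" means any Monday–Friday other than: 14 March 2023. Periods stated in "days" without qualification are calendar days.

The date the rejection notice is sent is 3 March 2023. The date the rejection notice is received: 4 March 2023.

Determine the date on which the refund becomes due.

The last day of the replacement period: 3 March 2023 + 45 days = 17 April 2023.
The date on which the refund becomes due: 7 business days after Monday, 17 April 2023, skipping weekends — Apr 18, Apr 19, Apr 20, Apr 21, Apr 24, Apr 25, Apr 26 — lands on Wednesday, 26 April 2023.

26 April 2023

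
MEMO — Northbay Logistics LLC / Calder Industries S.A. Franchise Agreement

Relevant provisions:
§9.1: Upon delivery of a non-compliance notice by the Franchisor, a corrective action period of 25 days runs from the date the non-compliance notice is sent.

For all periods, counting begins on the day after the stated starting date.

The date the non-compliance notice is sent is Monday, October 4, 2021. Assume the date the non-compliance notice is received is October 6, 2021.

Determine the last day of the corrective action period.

The last day of the corrective action period: 25 calendar days after October 4, 2021 is October 29, 2021.

October 29, 2021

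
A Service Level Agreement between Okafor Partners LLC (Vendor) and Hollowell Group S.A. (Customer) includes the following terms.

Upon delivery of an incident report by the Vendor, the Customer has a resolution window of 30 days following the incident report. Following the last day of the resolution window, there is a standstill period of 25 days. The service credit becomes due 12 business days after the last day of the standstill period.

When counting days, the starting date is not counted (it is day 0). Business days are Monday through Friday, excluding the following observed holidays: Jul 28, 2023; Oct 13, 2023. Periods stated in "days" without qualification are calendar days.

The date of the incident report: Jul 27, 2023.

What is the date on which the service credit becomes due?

Oct 6, 2023

The last day of the resolution window: Jul 27, 2023 + 30 days = Aug 26, 2023.
Adding 25 calendar days to Aug 26, 2023 gives Sep 20, 2023, which is the last day of the standstill period.
The date on which the service credit becomes due: counting 12 business days from Wednesday, Sep 20, 2023 (Sep 21, Sep 22, Sep 25, Sep 26, …, Oct 4, Oct 5, Oct 6, skipping weekends) reaches Friday, Oct 6, 2023.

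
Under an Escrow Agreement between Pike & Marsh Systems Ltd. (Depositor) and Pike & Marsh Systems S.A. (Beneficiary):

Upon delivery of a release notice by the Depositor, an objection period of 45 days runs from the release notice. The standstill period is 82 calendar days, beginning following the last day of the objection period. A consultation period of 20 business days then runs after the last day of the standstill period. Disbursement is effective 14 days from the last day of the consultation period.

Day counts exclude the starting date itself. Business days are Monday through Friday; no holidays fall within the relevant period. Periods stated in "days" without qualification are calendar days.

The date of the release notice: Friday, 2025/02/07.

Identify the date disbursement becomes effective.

2025/07/25

The last day of the objection period: 45 calendar days after 2025/02/07 is 2025/03/24.
Adding 82 calendar days to 2025/03/24 gives 2025/06/14, which is the last day of the standstill period.
From Saturday, 2025/06/14, 20 business days (Jun 16, Jun 17, Jun 18, Jun 19, …, Jul 9, Jul 10, Jul 11, skipping weekends) brings us to Friday, 2025/07/11, which is the last day of the consultation period.
The date disbursement becomes effective: 14 calendar days after 2025/07/11 is 2025/07/25.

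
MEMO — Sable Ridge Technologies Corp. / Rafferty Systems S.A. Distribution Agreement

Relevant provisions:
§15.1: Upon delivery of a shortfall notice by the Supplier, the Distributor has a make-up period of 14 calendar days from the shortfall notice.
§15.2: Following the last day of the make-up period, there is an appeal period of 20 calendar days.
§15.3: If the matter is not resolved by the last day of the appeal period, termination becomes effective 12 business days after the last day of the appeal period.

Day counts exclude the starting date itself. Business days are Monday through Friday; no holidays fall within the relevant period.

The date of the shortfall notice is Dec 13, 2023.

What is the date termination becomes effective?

Feb 1, 2024

The last day of the make-up period: 14 calendar days after Dec 13, 2023 is Dec 27, 2023.
The last day of the appeal period: 20 calendar days after Dec 27, 2023 is Jan 16, 2024.
The date termination becomes effective: 12 business days after Tuesday, Jan 16, 2024, skipping weekends — Jan 17, Jan 18, Jan 19, Jan 22, …, Jan 30, Jan 31, Feb 1 — lands on Thursday, Feb 1, 2024.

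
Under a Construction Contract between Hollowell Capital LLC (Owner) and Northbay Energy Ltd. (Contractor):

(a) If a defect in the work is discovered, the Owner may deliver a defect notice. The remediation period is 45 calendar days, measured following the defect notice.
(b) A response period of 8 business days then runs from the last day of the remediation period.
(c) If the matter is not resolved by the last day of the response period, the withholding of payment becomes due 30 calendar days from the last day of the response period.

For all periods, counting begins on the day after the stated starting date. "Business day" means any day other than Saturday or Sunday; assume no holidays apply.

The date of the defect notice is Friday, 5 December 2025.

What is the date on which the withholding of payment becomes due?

The last day of the remediation period: 5 December 2025 + 45 days = 19 January 2026.
From Monday, 19 January 2026, 8 business days (Jan 20, Jan 21, Jan 22, Jan 23, Jan 26, Jan 27, Jan 28, Jan 29, skipping weekends) brings us to Thursday, 29 January 2026, which is the last day of the response period.
The date on which the withholding of payment becomes due: 30 calendar days after 29 January 2026 is 28 February 2026.

28 February 2026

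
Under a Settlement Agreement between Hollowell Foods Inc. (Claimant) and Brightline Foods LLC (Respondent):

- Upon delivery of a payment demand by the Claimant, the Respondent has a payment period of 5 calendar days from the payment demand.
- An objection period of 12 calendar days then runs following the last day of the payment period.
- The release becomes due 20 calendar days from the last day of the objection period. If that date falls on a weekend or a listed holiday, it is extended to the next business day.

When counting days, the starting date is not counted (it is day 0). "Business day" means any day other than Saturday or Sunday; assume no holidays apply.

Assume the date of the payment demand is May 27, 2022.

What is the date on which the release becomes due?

Jul 4, 2022

The last day of the payment period: 5 calendar days after May 27, 2022 is Jun 1, 2022.
Adding 12 calendar days to Jun 1, 2022 gives Jun 13, 2022, which is the last day of the objection period.
The date on which the release becomes due: 20 calendar days after Jun 13, 2022 is Jul 3, 2022. That falls on a Sunday, so it rolls to the next business day, Monday, Jul 4, 2022.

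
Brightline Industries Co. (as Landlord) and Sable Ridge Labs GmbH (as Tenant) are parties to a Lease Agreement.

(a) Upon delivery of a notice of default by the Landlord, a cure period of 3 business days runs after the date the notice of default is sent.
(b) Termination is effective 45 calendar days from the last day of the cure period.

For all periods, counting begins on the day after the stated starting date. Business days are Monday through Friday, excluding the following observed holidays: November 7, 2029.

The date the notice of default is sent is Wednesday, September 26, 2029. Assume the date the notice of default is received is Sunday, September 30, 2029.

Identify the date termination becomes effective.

The last day of the cure period: 3 business days after Wednesday, September 26, 2029, skipping weekends — Sep 27, Sep 28, Oct 1 — lands on Monday, October 1, 2029.
The date termination becomes effective: 45 calendar days after October 1, 2029 is November 15, 2029.

November 15, 2029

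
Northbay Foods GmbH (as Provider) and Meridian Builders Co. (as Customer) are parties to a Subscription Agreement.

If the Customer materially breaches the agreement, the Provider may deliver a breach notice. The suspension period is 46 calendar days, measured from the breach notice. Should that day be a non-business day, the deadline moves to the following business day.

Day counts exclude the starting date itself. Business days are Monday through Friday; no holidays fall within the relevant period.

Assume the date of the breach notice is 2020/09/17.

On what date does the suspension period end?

2020/11/02

The last day of the suspension period: 2020/09/17 + 46 days = 2020/11/02. 2020/11/02 is a Monday, so no roll-forward applies.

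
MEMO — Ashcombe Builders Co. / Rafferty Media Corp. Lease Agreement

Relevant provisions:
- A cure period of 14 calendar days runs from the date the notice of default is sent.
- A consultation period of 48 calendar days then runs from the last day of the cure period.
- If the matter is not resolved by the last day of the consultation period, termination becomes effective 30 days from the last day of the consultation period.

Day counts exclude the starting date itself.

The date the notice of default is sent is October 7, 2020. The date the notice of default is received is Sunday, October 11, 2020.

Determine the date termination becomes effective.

Adding 14 calendar days to October 7, 2020 gives October 21, 2020, which is the last day of the cure period.
Adding 48 calendar days to October 21, 2020 gives December 8, 2020, which is the last day of the consultation period.
The date termination becomes effective: December 8, 2020 + 30 days = January 7, 2021.

January 7, 2021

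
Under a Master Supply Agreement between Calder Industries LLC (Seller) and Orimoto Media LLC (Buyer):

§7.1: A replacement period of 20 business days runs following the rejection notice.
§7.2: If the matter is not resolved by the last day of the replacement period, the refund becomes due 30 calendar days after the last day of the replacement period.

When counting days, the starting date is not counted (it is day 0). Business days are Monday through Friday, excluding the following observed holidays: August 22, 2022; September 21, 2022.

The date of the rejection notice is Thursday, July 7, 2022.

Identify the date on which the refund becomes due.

The last day of the replacement period: 20 business days after Thursday, July 7, 2022, skipping weekends — Jul 8, Jul 11, Jul 12, Jul 13, …, Aug 2, Aug 3, Aug 4 — lands on Thursday, August 4, 2022.
The date on which the refund becomes due: 30 calendar days after August 4, 2022 is September 3, 2022.

September 3, 2022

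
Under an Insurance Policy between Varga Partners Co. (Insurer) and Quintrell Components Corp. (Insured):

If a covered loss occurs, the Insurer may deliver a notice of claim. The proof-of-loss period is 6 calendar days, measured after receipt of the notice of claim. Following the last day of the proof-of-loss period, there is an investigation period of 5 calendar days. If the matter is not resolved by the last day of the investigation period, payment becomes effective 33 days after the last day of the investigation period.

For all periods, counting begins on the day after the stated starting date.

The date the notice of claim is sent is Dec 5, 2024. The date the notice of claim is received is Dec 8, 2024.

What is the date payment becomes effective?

Jan 21, 2025

The last day of the proof-of-loss period: Dec 8, 2024 + 6 days = Dec 14, 2024.
The last day of the investigation period: Dec 14, 2024 + 5 days = Dec 19, 2024.
The date payment becomes effective: Dec 19, 2024 + 33 days = Jan 21, 2025.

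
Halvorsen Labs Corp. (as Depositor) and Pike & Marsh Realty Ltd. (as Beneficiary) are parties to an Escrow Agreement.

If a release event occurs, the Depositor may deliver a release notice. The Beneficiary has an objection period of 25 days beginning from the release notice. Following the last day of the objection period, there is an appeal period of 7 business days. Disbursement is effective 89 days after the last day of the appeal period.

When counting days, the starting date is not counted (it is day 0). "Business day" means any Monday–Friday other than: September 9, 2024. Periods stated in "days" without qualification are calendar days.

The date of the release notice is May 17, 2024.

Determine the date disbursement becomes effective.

The last day of the objection period: May 17, 2024 + 25 days = June 11, 2024.
From Tuesday, June 11, 2024, 7 business days (Jun 12, Jun 13, Jun 14, Jun 17, Jun 18, Jun 19, Jun 20, skipping weekends) brings us to Thursday, June 20, 2024, which is the last day of the appeal period.
Adding 89 calendar days to June 20, 2024 gives September 17, 2024, which is the date disbursement becomes effective.

September 17, 2024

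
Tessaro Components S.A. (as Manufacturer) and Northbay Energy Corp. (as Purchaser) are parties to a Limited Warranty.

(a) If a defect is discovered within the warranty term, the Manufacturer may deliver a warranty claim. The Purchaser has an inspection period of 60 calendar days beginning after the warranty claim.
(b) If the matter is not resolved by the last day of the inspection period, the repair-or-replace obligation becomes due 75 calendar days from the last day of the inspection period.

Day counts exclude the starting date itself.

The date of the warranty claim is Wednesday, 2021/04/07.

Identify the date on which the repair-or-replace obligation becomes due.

2021/08/20

The last day of the inspection period: 2021/04/07 + 60 days = 2021/06/06.
The date on which the repair-or-replace obligation becomes due: 2021/06/06 + 75 days = 2021/08/20.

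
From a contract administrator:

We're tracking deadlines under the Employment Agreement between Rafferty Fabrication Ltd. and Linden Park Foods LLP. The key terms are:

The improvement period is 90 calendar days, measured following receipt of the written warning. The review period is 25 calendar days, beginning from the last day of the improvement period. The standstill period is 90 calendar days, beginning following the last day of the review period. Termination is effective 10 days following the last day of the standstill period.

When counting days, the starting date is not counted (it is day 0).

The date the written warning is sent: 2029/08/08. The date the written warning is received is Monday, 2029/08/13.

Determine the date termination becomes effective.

2030/03/16

The last day of the improvement period: 90 calendar days after 2029/08/13 is 2029/11/11.
Adding 25 calendar days to 2029/11/11 gives 2029/12/06, which is the last day of the review period.
Adding 90 calendar days to 2029/12/06 gives 2030/03/06, which is the last day of the standstill period.
The date termination becomes effective: 10 calendar days after 2030/03/06 is 2030/03/16.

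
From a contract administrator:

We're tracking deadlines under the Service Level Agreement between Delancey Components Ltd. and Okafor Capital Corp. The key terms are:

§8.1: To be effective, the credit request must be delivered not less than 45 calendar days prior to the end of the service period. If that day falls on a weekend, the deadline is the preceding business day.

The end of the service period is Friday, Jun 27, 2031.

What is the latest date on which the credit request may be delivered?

May 13, 2031

Counting back 45 calendar days from Jun 27, 2031 gives May 13, 2031. That is a Tuesday, so no adjustment is needed.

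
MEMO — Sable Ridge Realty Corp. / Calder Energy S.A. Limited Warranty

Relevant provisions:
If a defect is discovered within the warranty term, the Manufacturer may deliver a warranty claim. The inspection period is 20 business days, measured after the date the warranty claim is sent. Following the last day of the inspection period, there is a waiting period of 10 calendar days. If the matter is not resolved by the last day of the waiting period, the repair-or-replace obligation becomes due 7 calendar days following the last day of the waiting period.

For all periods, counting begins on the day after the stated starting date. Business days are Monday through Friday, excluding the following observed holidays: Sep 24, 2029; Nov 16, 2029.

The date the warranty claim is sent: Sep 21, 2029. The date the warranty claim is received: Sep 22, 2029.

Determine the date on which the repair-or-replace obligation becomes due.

The last day of the inspection period: 20 business days after Friday, Sep 21, 2029, skipping weekends and the listed holiday on Sep 24 — Sep 25, Sep 26, Sep 27, Sep 28, …, Oct 18, Oct 19, Oct 22 — lands on Monday, Oct 22, 2029.
Adding 10 calendar days to Oct 22, 2029 gives Nov 1, 2029, which is the last day of the waiting period.
The date on which the repair-or-replace obligation becomes due: Nov 1, 2029 + 7 days = Nov 8, 2029.

Nov 8, 2029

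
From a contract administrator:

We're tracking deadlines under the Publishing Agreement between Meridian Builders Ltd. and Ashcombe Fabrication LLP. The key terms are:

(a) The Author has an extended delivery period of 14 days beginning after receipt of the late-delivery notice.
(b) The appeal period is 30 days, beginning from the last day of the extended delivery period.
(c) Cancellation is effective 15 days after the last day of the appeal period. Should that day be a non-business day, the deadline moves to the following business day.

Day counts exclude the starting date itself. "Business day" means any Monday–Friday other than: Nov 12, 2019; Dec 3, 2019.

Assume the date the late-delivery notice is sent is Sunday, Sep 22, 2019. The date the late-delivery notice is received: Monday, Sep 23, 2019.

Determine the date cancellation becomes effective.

The last day of the extended delivery period: 14 calendar days after Sep 23, 2019 is Oct 7, 2019.
The last day of the appeal period: 30 calendar days after Oct 7, 2019 is Nov 6, 2019.
The date cancellation becomes effective: Nov 6, 2019 + 15 days = Nov 21, 2019. Nov 21, 2019 is a Thursday and is not a listed holiday, so no roll-forward applies.

Nov 21, 2019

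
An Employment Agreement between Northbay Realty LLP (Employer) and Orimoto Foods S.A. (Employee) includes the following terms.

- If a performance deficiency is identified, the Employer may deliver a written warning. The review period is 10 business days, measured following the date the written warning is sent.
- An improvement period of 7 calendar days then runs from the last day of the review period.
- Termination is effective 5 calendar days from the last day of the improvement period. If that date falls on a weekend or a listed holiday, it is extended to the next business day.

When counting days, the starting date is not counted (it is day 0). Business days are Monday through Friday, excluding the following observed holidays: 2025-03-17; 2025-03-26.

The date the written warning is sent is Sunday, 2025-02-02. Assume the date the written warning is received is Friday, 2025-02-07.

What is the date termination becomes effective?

The last day of the review period: counting 10 business days from Sunday, 2025-02-02 (Feb 3, Feb 4, Feb 5, Feb 6, Feb 7, Feb 10, Feb 11, Feb 12, Feb 13, Feb 14, skipping weekends) reaches Friday, 2025-02-14.
Adding 7 calendar days to 2025-02-14 gives 2025-02-21, which is the last day of the improvement period.
The date termination becomes effective: 2025-02-21 + 5 days = 2025-02-26. 2025-02-26 is a Wednesday and is not a listed holiday, so no roll-forward applies.

2025-02-26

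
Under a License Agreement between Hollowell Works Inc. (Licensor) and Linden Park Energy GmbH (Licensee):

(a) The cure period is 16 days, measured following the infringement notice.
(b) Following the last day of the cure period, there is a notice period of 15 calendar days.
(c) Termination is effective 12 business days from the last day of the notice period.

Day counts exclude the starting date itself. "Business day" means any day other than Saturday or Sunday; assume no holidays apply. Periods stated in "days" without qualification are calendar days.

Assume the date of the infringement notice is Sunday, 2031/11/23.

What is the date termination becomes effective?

Adding 16 calendar days to 2031/11/23 gives 2031/12/09, which is the last day of the cure period.
The last day of the notice period: 2031/12/09 + 15 days = 2031/12/24.
The date termination becomes effective: 12 business days after Wednesday, 2031/12/24, skipping weekends — Dec 25, Dec 26, Dec 29, Dec 30, …, Jan 7, Jan 8, Jan 9 — lands on Friday, 2032/01/09.

2032/01/09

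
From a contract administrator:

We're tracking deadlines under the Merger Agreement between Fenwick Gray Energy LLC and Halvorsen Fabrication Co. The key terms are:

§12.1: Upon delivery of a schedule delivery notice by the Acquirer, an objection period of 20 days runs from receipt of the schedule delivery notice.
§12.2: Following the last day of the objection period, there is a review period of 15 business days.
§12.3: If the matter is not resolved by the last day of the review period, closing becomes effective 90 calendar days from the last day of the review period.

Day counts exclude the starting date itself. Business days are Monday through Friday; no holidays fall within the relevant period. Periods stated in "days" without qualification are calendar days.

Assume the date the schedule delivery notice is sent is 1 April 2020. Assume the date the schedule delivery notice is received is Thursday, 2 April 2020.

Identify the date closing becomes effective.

11 August 2020

The last day of the objection period: 2 April 2020 + 20 days = 22 April 2020.
From Wednesday, 22 April 2020, 15 business days (Apr 23, Apr 24, Apr 27, Apr 28, …, May 11, May 12, May 13, skipping weekends) brings us to Wednesday, 13 May 2020, which is the last day of the review period.
The date closing becomes effective: 90 calendar days after 13 May 2020 is 11 August 2020.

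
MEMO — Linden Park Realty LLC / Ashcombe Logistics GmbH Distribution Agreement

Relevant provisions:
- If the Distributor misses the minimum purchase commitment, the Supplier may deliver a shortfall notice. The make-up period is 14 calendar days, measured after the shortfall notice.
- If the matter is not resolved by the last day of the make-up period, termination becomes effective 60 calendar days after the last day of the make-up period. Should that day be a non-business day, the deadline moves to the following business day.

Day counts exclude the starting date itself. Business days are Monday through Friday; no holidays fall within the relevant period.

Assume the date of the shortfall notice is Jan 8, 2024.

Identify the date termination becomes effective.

Adding 14 calendar days to Jan 8, 2024 gives Jan 22, 2024, which is the last day of the make-up period.
The date termination becomes effective: 60 calendar days after Jan 22, 2024 is Mar 22, 2024. Mar 22, 2024 is a Friday, so no roll-forward applies.

Mar 22, 2024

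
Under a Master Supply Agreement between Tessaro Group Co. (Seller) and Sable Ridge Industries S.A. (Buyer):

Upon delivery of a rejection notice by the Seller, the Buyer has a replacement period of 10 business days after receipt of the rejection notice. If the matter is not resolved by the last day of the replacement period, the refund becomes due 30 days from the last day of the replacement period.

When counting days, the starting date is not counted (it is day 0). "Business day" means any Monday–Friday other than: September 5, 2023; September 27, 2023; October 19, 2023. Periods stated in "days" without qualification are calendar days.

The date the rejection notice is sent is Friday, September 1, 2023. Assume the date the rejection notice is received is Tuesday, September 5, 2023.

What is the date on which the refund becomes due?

From Tuesday, September 5, 2023, 10 business days (Sep 6, Sep 7, Sep 8, Sep 11, Sep 12, Sep 13, Sep 14, Sep 15, Sep 18, Sep 19, skipping weekends) brings us to Tuesday, September 19, 2023, which is the last day of the replacement period.
The date on which the refund becomes due: September 19, 2023 + 30 days = October 19, 2023.

October 19, 2023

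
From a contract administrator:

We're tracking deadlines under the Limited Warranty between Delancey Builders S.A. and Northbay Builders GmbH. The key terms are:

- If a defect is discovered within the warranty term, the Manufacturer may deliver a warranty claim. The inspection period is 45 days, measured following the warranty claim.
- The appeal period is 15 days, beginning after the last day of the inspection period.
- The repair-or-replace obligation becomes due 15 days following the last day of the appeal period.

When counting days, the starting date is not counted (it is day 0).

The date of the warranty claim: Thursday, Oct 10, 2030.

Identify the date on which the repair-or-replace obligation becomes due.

Adding 45 calendar days to Oct 10, 2030 gives Nov 24, 2030, which is the last day of the inspection period.
The last day of the appeal period: Nov 24, 2030 + 15 days = Dec 9, 2030.
Adding 15 calendar days to Dec 9, 2030 gives Dec 24, 2030, which is the date on which the repair-or-replace obligation becomes due.

Dec 24, 2030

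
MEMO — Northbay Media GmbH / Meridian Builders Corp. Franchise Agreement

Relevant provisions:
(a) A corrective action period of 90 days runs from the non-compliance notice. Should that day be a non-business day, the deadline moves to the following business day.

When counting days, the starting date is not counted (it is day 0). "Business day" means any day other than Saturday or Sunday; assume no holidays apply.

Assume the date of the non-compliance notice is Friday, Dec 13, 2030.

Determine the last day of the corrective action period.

Mar 13, 2031

The last day of the corrective action period: 90 calendar days after Dec 13, 2030 is Mar 13, 2031. Mar 13, 2031 is a Thursday, so no roll-forward applies.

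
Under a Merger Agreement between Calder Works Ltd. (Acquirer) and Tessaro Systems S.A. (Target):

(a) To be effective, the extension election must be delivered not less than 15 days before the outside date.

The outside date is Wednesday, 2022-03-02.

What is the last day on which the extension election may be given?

2022-02-15

Counting back 15 calendar days from 2022-03-02 gives 2022-02-15.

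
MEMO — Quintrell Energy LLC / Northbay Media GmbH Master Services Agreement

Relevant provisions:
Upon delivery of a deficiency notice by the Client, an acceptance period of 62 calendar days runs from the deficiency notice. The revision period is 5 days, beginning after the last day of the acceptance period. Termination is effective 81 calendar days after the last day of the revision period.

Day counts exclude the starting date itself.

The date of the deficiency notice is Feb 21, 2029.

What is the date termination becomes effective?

The last day of the acceptance period: Feb 21, 2029 + 62 days = Apr 24, 2029.
The last day of the revision period: 5 calendar days after Apr 24, 2029 is Apr 29, 2029.
The date termination becomes effective: 81 calendar days after Apr 29, 2029 is Jul 19, 2029.

Jul 19, 2029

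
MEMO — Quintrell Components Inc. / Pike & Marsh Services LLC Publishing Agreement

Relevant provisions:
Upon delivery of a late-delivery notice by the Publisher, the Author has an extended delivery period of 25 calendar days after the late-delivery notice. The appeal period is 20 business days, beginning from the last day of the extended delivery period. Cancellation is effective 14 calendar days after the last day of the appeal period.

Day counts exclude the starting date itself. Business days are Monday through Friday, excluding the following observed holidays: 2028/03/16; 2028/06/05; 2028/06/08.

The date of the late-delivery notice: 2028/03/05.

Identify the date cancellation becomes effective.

2028/05/11

Adding 25 calendar days to 2028/03/05 gives 2028/03/30, which is the last day of the extended delivery period.
The last day of the appeal period: counting 20 business days from Thursday, 2028/03/30 (Mar 31, Apr 3, Apr 4, Apr 5, …, Apr 25, Apr 26, Apr 27, skipping weekends) reaches Thursday, 2028/04/27.
Adding 14 calendar days to 2028/04/27 gives 2028/05/11, which is the date cancellation becomes effective.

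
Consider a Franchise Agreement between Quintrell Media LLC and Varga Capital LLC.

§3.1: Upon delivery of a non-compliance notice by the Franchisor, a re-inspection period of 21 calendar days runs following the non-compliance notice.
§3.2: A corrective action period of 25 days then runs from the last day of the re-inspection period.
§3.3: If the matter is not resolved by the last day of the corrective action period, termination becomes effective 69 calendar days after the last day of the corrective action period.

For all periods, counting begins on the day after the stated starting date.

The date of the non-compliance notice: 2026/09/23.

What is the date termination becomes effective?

The last day of the re-inspection period: 21 calendar days after 2026/09/23 is 2026/10/14.
The last day of the corrective action period: 2026/10/14 + 25 days = 2026/11/08.
Adding 69 calendar days to 2026/11/08 gives 2027/01/16, which is the date termination becomes effective.

2027/01/16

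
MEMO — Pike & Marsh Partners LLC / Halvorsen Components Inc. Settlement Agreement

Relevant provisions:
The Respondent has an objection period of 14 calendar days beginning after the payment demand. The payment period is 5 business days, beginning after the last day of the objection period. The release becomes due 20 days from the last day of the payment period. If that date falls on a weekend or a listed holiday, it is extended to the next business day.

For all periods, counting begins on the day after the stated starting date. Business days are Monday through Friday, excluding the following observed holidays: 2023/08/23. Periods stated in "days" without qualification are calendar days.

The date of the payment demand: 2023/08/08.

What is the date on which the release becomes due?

Adding 14 calendar days to 2023/08/08 gives 2023/08/22, which is the last day of the objection period.
From Tuesday, 2023/08/22, 5 business days (Aug 24, Aug 25, Aug 28, Aug 29, Aug 30, skipping weekends and the listed holiday on Aug 23) brings us to Wednesday, 2023/08/30, which is the last day of the payment period.
The date on which the release becomes due: 20 calendar days after 2023/08/30 is 2023/09/19. 2023/09/19 is a Tuesday and is not a listed holiday, so no roll-forward applies.

2023/09/19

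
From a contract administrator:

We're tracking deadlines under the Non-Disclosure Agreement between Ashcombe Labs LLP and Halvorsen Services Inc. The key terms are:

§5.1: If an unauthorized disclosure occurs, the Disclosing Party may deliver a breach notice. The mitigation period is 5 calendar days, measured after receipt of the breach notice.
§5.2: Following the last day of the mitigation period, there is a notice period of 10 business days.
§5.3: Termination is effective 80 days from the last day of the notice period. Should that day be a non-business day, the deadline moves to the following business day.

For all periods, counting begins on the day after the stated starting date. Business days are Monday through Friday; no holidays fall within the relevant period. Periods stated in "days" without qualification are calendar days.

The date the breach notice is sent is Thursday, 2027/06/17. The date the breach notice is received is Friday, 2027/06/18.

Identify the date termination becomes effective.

The last day of the mitigation period: 2027/06/18 + 5 days = 2027/06/23.
From Wednesday, 2027/06/23, 10 business days (Jun 24, Jun 25, Jun 28, Jun 29, Jun 30, Jul 1, Jul 2, Jul 5, Jul 6, Jul 7, skipping weekends) brings us to Wednesday, 2027/07/07, which is the last day of the notice period.
The date termination becomes effective: 80 calendar days after 2027/07/07 is 2027/09/25. That falls on a Saturday, so it rolls to the next business day, Monday, 2027/09/27.

2027/09/27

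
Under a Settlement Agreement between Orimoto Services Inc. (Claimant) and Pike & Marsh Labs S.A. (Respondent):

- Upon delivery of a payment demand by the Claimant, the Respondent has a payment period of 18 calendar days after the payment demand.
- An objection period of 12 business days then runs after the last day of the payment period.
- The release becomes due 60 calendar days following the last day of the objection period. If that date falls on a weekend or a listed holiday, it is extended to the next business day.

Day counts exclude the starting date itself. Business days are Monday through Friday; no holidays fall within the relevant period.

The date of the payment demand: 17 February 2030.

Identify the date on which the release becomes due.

The last day of the payment period: 17 February 2030 + 18 days = 7 March 2030.
The last day of the objection period: 12 business days after Thursday, 7 March 2030, skipping weekends — Mar 8, Mar 11, Mar 12, Mar 13, …, Mar 21, Mar 22, Mar 25 — lands on Monday, 25 March 2030.
The date on which the release becomes due: 25 March 2030 + 60 days = 24 May 2030. 24 May 2030 is a Friday, so no roll-forward applies.

24 May 2030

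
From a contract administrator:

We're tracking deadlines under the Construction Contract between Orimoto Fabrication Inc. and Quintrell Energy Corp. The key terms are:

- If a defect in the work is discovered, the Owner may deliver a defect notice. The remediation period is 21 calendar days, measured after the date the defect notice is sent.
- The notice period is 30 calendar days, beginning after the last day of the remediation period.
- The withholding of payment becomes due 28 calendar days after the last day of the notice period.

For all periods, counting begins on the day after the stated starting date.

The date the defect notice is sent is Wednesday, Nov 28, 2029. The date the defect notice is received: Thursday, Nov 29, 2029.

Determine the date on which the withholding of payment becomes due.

The last day of the remediation period: Nov 28, 2029 + 21 days = Dec 19, 2029.
The last day of the notice period: Dec 19, 2029 + 30 days = Jan 18, 2030.
The date on which the withholding of payment becomes due: 28 calendar days after Jan 18, 2030 is Feb 15, 2030.

Feb 15, 2030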